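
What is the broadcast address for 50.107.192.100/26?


Network: 50.107.192.64/26
Host bits = 6
Set all host bits to 1:
Broadcast: 50.107.192.127


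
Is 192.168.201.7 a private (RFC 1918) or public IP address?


RFC 1918 private ranges:
  10.0.0.0/8 (10.0.0.0 - 10.255.255.255)
  172.16.0.0/12 (172.16.0.0 - 172.31.255.255)
  192.168.0.0/16 (192.168.0.0 - 192.168.255.255)
Private (in 192.168.0.0/16)


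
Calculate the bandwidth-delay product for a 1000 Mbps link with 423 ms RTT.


BDP = bandwidth * RTT
= 1000 Mbps * 423 ms
= 1000 * 1e6 * 423 / 1000 bits
= 423000000 bits
= 52875000 bytes
= 51635.7422 KB
BDP = 423000000 bits (52875000 bytes)


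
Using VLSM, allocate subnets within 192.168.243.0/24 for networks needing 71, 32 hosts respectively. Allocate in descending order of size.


71 hosts -> /25 (126 usable): 192.168.243.0/25
32 hosts -> /26 (62 usable): 192.168.243.128/26
Allocation: 192.168.243.0/25 (71 hosts, 126 usable); 192.168.243.128/26 (32 hosts, 62 usable)


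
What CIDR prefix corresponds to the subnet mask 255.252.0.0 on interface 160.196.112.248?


Binary: 11111111.11111100.00000000.00000000
Count leading 1s
Prefix: /14


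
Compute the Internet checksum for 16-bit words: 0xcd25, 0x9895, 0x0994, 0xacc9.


Sum all words (with carry folding):
+ 0xcd25 = 0xcd25
+ 0x9895 = 0x65bb
+ 0x0994 = 0x6f4f
+ 0xacc9 = 0x1c19
One's complement: ~0x1c19
Checksum = 0xe3e6


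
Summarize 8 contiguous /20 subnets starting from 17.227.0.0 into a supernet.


Original prefix: /20
Number of subnets: 8 = 2^3
New prefix = 20 - 3 = 17
Supernet: 17.227.0.0/17


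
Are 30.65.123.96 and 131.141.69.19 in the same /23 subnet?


Mask: 255.255.254.0
30.65.123.96 AND mask = 30.65.122.0
131.141.69.19 AND mask = 131.141.68.0
No, different subnets (30.65.122.0 vs 131.141.68.0)


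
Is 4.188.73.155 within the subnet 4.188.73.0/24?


Subnet network: 4.188.73.0
Test IP AND mask: 4.188.73.0
Yes, 4.188.73.155 is in 4.188.73.0/24


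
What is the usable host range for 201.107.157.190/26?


Network: 201.107.157.128
Broadcast: 201.107.157.191
First usable = network + 1
Last usable = broadcast - 1
Range: 201.107.157.129 to 201.107.157.190


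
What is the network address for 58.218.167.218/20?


IP:   00111010.11011010.10100111.11011010
Mask: 11111111.11111111.11110000.00000000
AND operation:
Net:  00111010.11011010.10100000.00000000
Network: 58.218.160.0/20


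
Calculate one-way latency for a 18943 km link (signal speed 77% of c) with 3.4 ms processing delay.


Speed = 0.77 * 3e5 km/s = 231000 km/s
Propagation delay = 18943 / 231000 = 0.082 s = 82.0043 ms
Processing delay = 3.4 ms
Total one-way latency = 85.4043 ms


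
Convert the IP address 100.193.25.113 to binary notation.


100 = 01100100
193 = 11000001
25 = 00011001
113 = 01110001
Binary: 01100100.11000001.00011001.01110001


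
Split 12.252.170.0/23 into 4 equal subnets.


New prefix = 23 + 2 = 25
Each subnet has 128 addresses
  12.252.170.0/25
  12.252.170.128/25
  12.252.171.0/25
  12.252.171.128/25
Subnets: 12.252.170.0/25, 12.252.170.128/25, 12.252.171.0/25, 12.252.171.128/25


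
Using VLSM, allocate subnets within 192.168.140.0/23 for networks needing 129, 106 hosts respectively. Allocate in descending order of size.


129 hosts -> /24 (254 usable): 192.168.140.0/24
106 hosts -> /25 (126 usable): 192.168.141.0/25
Allocation: 192.168.140.0/24 (129 hosts, 254 usable); 192.168.141.0/25 (106 hosts, 126 usable)


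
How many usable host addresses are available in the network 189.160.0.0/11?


Host bits = 32 - 11 = 21
Total addresses = 2^21 = 2097152
Usable = total - 2 (network and broadcast)
Usable hosts: 2097150


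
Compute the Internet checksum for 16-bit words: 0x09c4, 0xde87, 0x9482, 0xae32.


Sum all words (with carry folding):
+ 0x09c4 = 0x09c4
+ 0xde87 = 0xe84b
+ 0x9482 = 0x7cce
+ 0xae32 = 0x2b01
One's complement: ~0x2b01
Checksum = 0xd4fe


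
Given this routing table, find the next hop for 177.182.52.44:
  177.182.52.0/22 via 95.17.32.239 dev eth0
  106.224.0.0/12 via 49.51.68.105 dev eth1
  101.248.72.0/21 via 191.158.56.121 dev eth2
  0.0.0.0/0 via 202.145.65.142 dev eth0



Longest prefix match for 177.182.52.44:
  /22 177.182.52.0: MATCH
  /12 106.224.0.0: no
  /21 101.248.72.0: no
  /0 0.0.0.0: MATCH
Selected: next-hop 95.17.32.239 via eth0 (matched /22)


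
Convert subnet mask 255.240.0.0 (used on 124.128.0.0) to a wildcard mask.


Subnet mask: 255.240.0.0
Wildcard = 255.255.255.255 - subnet mask
255 - 255 = 0
255 - 240 = 15
255 - 0 = 255
255 - 0 = 255
Wildcard: 0.15.255.255


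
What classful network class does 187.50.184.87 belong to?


First octet: 187
Binary: 10111011
10xxxxxx -> Class B (128-191)
Class B, default mask 255.255.0.0 (/16)


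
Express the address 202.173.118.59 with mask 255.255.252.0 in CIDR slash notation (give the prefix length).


Binary: 11111111.11111111.11111100.00000000
Count leading 1s
Prefix: /22


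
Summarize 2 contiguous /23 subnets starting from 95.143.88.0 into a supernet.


Original prefix: /23
Number of subnets: 2 = 2^1
New prefix = 23 - 1 = 22
Supernet: 95.143.88.0/22


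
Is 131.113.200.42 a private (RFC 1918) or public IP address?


RFC 1918 private ranges:
  10.0.0.0/8 (10.0.0.0 - 10.255.255.255)
  172.16.0.0/12 (172.16.0.0 - 172.31.255.255)
  192.168.0.0/16 (192.168.0.0 - 192.168.255.255)
Public (not in any RFC 1918 range)


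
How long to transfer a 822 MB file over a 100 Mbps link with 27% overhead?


Effective throughput = 100 * (1 - 27/100) = 73 Mbps
File size in Mb = 822 * 8 = 6576 Mb
Time = 6576 / 73
Time = 90.0822 seconds


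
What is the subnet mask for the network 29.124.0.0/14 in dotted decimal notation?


/14 means 14 network bits, 18 host bits
Binary: 11111111111111000000000000000000
Mask: 255.252.0.0


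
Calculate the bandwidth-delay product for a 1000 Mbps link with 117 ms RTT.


BDP = bandwidth * RTT
= 1000 Mbps * 117 ms
= 1000 * 1e6 * 117 / 1000 bits
= 117000000 bits
= 14625000 bytes
= 14282.2266 KB
BDP = 117000000 bits (14625000 bytes)


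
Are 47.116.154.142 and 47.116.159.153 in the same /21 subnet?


Mask: 255.255.248.0
47.116.154.142 AND mask = 47.116.152.0
47.116.159.153 AND mask = 47.116.152.0
Yes, same subnet (47.116.152.0)


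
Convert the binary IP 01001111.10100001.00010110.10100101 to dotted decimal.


01001111 = 79
10100001 = 161
00010110 = 22
10100101 = 165
IP: 79.161.22.165


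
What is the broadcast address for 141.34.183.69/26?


Network: 141.34.183.64/26
Host bits = 6
Set all host bits to 1:
Broadcast: 141.34.183.127


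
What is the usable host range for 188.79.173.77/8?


Network: 188.0.0.0
Broadcast: 188.255.255.255
First usable = network + 1
Last usable = broadcast - 1
Range: 188.0.0.1 to 188.255.255.254


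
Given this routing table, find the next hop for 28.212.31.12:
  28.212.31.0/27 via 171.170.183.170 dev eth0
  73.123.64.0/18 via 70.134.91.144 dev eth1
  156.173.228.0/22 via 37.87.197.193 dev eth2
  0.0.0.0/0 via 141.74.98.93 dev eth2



Longest prefix match for 28.212.31.12:
  /27 28.212.31.0: MATCH
  /18 73.123.64.0: no
  /22 156.173.228.0: no
  /0 0.0.0.0: MATCH
Selected: next-hop 171.170.183.170 via eth0 (matched /27)


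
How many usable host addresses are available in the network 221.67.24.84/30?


Host bits = 32 - 30 = 2
Total addresses = 2^2 = 4
Usable = total - 2 (network and broadcast)
Usable hosts: 2


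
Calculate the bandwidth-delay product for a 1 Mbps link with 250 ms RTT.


BDP = bandwidth * RTT
= 1 Mbps * 250 ms
= 1 * 1e6 * 250 / 1000 bits
= 250000 bits
= 31250 bytes
= 30.5176 KB
BDP = 250000 bits (31250 bytes)


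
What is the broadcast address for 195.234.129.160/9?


Network: 195.128.0.0/9
Host bits = 23
Set all host bits to 1:
Broadcast: 195.255.255.255


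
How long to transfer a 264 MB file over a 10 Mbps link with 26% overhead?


Effective throughput = 10 * (1 - 26/100) = 7.4 Mbps
File size in Mb = 264 * 8 = 2112 Mb
Time = 2112 / 7.4
Time = 285.4054 seconds


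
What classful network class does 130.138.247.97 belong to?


First octet: 130
Binary: 10000010
10xxxxxx -> Class B (128-191)
Class B, default mask 255.255.0.0 (/16)


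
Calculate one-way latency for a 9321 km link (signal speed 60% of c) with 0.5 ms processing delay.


Speed = 0.6 * 3e5 km/s = 180000 km/s
Propagation delay = 9321 / 180000 = 0.0518 s = 51.7833 ms
Processing delay = 0.5 ms
Total one-way latency = 52.2833 ms


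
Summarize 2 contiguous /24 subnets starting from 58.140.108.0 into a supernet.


Original prefix: /24
Number of subnets: 2 = 2^1
New prefix = 24 - 1 = 23
Supernet: 58.140.108.0/23


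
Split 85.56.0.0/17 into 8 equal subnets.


New prefix = 17 + 3 = 20
Each subnet has 4096 addresses
  85.56.0.0/20
  85.56.16.0/20
  85.56.32.0/20
  85.56.48.0/20
  85.56.64.0/20
  85.56.80.0/20
  85.56.96.0/20
  85.56.112.0/20
Subnets: 85.56.0.0/20, 85.56.16.0/20, 85.56.32.0/20, 85.56.48.0/20, 85.56.64.0/20, 85.56.80.0/20, 85.56.96.0/20, 85.56.112.0/20


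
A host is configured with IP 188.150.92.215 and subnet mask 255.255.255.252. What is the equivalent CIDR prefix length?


Binary: 11111111.11111111.11111111.11111100
Count leading 1s
Prefix: /30


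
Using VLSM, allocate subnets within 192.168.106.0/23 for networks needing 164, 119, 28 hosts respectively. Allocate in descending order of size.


164 hosts -> /24 (254 usable): 192.168.106.0/24
119 hosts -> /25 (126 usable): 192.168.107.0/25
28 hosts -> /27 (30 usable): 192.168.107.128/27
Allocation: 192.168.106.0/24 (164 hosts, 254 usable); 192.168.107.0/25 (119 hosts, 126 usable); 192.168.107.128/27 (28 hosts, 30 usable)


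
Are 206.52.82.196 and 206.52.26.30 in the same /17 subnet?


Mask: 255.255.128.0
206.52.82.196 AND mask = 206.52.0.0
206.52.26.30 AND mask = 206.52.0.0
Yes, same subnet (206.52.0.0)


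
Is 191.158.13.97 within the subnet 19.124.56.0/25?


Subnet network: 19.124.56.0
Test IP AND mask: 191.158.13.0
No, 191.158.13.97 is not in 19.124.56.0/25


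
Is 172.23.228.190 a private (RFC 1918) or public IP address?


RFC 1918 private ranges:
  10.0.0.0/8 (10.0.0.0 - 10.255.255.255)
  172.16.0.0/12 (172.16.0.0 - 172.31.255.255)
  192.168.0.0/16 (192.168.0.0 - 192.168.255.255)
Private (in 172.16.0.0/12)


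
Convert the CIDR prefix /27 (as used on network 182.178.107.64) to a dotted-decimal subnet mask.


/27 means 27 network bits, 5 host bits
Binary: 11111111111111111111111111100000
Mask: 255.255.255.224


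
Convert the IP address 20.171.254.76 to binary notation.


20 = 00010100
171 = 10101011
254 = 11111110
76 = 01001100
Binary: 00010100.10101011.11111110.01001100


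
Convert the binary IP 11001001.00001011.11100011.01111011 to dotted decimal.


11001001 = 201
00001011 = 11
11100011 = 227
01111011 = 123
IP: 201.11.227.123


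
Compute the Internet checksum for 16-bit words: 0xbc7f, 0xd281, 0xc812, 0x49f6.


Sum all words (with carry folding):
+ 0xbc7f = 0xbc7f
+ 0xd281 = 0x8f01
+ 0xc812 = 0x5714
+ 0x49f6 = 0xa10a
One's complement: ~0xa10a
Checksum = 0x5ef5


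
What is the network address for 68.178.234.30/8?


IP:   01000100.10110010.11101010.00011110
Mask: 11111111.00000000.00000000.00000000
AND operation:
Net:  01000100.00000000.00000000.00000000
Network: 68.0.0.0/8


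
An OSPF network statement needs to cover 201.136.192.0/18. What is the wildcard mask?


Subnet mask: 255.255.192.0
Wildcard = 255.255.255.255 - subnet mask
255 - 255 = 0
255 - 255 = 0
255 - 192 = 63
255 - 0 = 255
Wildcard: 0.0.63.255


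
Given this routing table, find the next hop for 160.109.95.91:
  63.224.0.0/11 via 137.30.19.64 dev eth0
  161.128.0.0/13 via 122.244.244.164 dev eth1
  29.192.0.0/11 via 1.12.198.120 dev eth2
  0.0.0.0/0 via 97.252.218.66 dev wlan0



Longest prefix match for 160.109.95.91:
  /11 63.224.0.0: no
  /13 161.128.0.0: no
  /11 29.192.0.0: no
  /0 0.0.0.0: MATCH
Selected: next-hop 97.252.218.66 via wlan0 (matched /0)


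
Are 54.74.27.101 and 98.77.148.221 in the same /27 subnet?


Mask: 255.255.255.224
54.74.27.101 AND mask = 54.74.27.96
98.77.148.221 AND mask = 98.77.148.192
No, different subnets (54.74.27.96 vs 98.77.148.192)


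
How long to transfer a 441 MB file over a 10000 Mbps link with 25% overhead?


Effective throughput = 10000 * (1 - 25/100) = 7500 Mbps
File size in Mb = 441 * 8 = 3528 Mb
Time = 3528 / 7500
Time = 0.4704 seconds


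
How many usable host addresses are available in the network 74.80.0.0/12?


Host bits = 32 - 12 = 20
Total addresses = 2^20 = 1048576
Usable = total - 2 (network and broadcast)
Usable hosts: 1048574


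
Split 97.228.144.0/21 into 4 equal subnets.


New prefix = 21 + 2 = 23
Each subnet has 512 addresses
  97.228.144.0/23
  97.228.146.0/23
  97.228.148.0/23
  97.228.150.0/23
Subnets: 97.228.144.0/23, 97.228.146.0/23, 97.228.148.0/23, 97.228.150.0/23


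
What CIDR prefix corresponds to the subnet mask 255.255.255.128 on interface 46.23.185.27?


Binary: 11111111.11111111.11111111.10000000
Count leading 1s
Prefix: /25


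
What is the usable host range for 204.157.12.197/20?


Network: 204.157.0.0
Broadcast: 204.157.15.255
First usable = network + 1
Last usable = broadcast - 1
Range: 204.157.0.1 to 204.157.15.254


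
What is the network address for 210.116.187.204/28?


IP:   11010010.01110100.10111011.11001100
Mask: 11111111.11111111.11111111.11110000
AND operation:
Net:  11010010.01110100.10111011.11000000
Network: 210.116.187.192/28


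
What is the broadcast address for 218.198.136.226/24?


Network: 218.198.136.0/24
Host bits = 8
Set all host bits to 1:
Broadcast: 218.198.136.255


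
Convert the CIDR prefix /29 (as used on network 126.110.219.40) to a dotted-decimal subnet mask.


/29 means 29 network bits, 3 host bits
Binary: 11111111111111111111111111111000
Mask: 255.255.255.248


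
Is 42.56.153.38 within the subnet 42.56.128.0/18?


Subnet network: 42.56.128.0
Test IP AND mask: 42.56.128.0
Yes, 42.56.153.38 is in 42.56.128.0/18


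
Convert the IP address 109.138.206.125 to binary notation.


109 = 01101101
138 = 10001010
206 = 11001110
125 = 01111101
Binary: 01101101.10001010.11001110.01111101


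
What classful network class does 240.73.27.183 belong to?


First octet: 240
Binary: 11110000
1111xxxx -> Class E (240-255)
Class E (reserved), default mask N/A


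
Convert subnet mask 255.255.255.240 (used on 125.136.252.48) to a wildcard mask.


Subnet mask: 255.255.255.240
Wildcard = 255.255.255.255 - subnet mask
255 - 255 = 0
255 - 255 = 0
255 - 255 = 0
255 - 240 = 15
Wildcard: 0.0.0.15


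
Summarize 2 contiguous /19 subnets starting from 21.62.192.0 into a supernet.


Original prefix: /19
Number of subnets: 2 = 2^1
New prefix = 19 - 1 = 18
Supernet: 21.62.192.0/18


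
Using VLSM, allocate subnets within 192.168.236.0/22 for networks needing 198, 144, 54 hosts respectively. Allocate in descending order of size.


198 hosts -> /24 (254 usable): 192.168.236.0/24
144 hosts -> /24 (254 usable): 192.168.237.0/24
54 hosts -> /26 (62 usable): 192.168.238.0/26
Allocation: 192.168.236.0/24 (198 hosts, 254 usable); 192.168.237.0/24 (144 hosts, 254 usable); 192.168.238.0/26 (54 hosts, 62 usable)


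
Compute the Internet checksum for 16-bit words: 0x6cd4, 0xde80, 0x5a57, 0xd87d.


Sum all words (with carry folding):
+ 0x6cd4 = 0x6cd4
+ 0xde80 = 0x4b55
+ 0x5a57 = 0xa5ac
+ 0xd87d = 0x7e2a
One's complement: ~0x7e2a
Checksum = 0x81d5


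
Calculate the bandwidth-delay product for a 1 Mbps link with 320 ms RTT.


BDP = bandwidth * RTT
= 1 Mbps * 320 ms
= 1 * 1e6 * 320 / 1000 bits
= 320000 bits
= 40000 bytes
= 39.0625 KB
BDP = 320000 bits (40000 bytes)


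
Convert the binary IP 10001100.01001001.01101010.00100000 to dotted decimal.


10001100 = 140
01001001 = 73
01101010 = 106
00100000 = 32
IP: 140.73.106.32


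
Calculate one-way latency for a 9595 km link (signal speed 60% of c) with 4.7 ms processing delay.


Speed = 0.6 * 3e5 km/s = 180000 km/s
Propagation delay = 9595 / 180000 = 0.0533 s = 53.3056 ms
Processing delay = 4.7 ms
Total one-way latency = 58.0056 ms


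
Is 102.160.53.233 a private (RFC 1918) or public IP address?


RFC 1918 private ranges:
  10.0.0.0/8 (10.0.0.0 - 10.255.255.255)
  172.16.0.0/12 (172.16.0.0 - 172.31.255.255)
  192.168.0.0/16 (192.168.0.0 - 192.168.255.255)
Public (not in any RFC 1918 range)


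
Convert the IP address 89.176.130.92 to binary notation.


89 = 01011001
176 = 10110000
130 = 10000010
92 = 01011100
Binary: 01011001.10110000.10000010.01011100


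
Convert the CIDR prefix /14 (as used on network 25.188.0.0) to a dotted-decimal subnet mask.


/14 means 14 network bits, 18 host bits
Binary: 11111111111111000000000000000000
Mask: 255.252.0.0


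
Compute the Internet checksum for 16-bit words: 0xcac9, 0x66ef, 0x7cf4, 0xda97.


Sum all words (with carry folding):
+ 0xcac9 = 0xcac9
+ 0x66ef = 0x31b9
+ 0x7cf4 = 0xaead
+ 0xda97 = 0x8945
One's complement: ~0x8945
Checksum = 0x76ba


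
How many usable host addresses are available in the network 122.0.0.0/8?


Host bits = 32 - 8 = 24
Total addresses = 2^24 = 16777216
Usable = total - 2 (network and broadcast)
Usable hosts: 16777214


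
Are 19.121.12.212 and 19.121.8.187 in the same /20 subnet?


Mask: 255.255.240.0
19.121.12.212 AND mask = 19.121.0.0
19.121.8.187 AND mask = 19.121.0.0
Yes, same subnet (19.121.0.0)


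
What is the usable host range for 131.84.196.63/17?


Network: 131.84.128.0
Broadcast: 131.84.255.255
First usable = network + 1
Last usable = broadcast - 1
Range: 131.84.128.1 to 131.84.255.254


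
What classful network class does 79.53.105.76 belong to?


First octet: 79
Binary: 01001111
0xxxxxxx -> Class A (1-126)
Class A, default mask 255.0.0.0 (/8)


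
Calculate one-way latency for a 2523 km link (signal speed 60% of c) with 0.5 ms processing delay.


Speed = 0.6 * 3e5 km/s = 180000 km/s
Propagation delay = 2523 / 180000 = 0.014 s = 14.0167 ms
Processing delay = 0.5 ms
Total one-way latency = 14.5167 ms


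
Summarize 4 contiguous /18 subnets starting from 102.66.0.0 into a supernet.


Original prefix: /18
Number of subnets: 4 = 2^2
New prefix = 18 - 2 = 16
Supernet: 102.66.0.0/16


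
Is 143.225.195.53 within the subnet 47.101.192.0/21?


Subnet network: 47.101.192.0
Test IP AND mask: 143.225.192.0
No, 143.225.195.53 is not in 47.101.192.0/21


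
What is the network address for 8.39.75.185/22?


IP:   00001000.00100111.01001011.10111001
Mask: 11111111.11111111.11111100.00000000
AND operation:
Net:  00001000.00100111.01001000.00000000
Network: 8.39.72.0/22


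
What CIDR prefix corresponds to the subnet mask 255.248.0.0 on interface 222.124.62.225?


Binary: 11111111.11111000.00000000.00000000
Count leading 1s
Prefix: /13


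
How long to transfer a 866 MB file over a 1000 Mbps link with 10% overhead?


Effective throughput = 1000 * (1 - 10/100) = 900 Mbps
File size in Mb = 866 * 8 = 6928 Mb
Time = 6928 / 900
Time = 7.6978 seconds


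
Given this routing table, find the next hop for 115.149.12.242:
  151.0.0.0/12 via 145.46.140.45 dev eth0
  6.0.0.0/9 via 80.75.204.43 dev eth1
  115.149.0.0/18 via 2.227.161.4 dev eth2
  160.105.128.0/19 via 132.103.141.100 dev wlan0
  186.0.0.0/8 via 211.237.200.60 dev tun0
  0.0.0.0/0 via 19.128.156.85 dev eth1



Longest prefix match for 115.149.12.242:
  /12 151.0.0.0: no
  /9 6.0.0.0: no
  /18 115.149.0.0: MATCH
  /19 160.105.128.0: no
  /8 186.0.0.0: no
  /0 0.0.0.0: MATCH
Selected: next-hop 2.227.161.4 via eth2 (matched /18)


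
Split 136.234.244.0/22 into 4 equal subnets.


New prefix = 22 + 2 = 24
Each subnet has 256 addresses
  136.234.244.0/24
  136.234.245.0/24
  136.234.246.0/24
  136.234.247.0/24
Subnets: 136.234.244.0/24, 136.234.245.0/24, 136.234.246.0/24, 136.234.247.0/24


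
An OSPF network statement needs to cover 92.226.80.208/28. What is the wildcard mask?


Subnet mask: 255.255.255.240
Wildcard = 255.255.255.255 - subnet mask
255 - 255 = 0
255 - 255 = 0
255 - 255 = 0
255 - 240 = 15
Wildcard: 0.0.0.15


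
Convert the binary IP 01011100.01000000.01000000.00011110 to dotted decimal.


01011100 = 92
01000000 = 64
01000000 = 64
00011110 = 30
IP: 92.64.64.30


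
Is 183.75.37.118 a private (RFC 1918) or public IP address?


RFC 1918 private ranges:
  10.0.0.0/8 (10.0.0.0 - 10.255.255.255)
  172.16.0.0/12 (172.16.0.0 - 172.31.255.255)
  192.168.0.0/16 (192.168.0.0 - 192.168.255.255)
Public (not in any RFC 1918 range)


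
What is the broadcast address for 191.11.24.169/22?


Network: 191.11.24.0/22
Host bits = 10
Set all host bits to 1:
Broadcast: 191.11.27.255


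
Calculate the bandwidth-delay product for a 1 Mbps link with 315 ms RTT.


BDP = bandwidth * RTT
= 1 Mbps * 315 ms
= 1 * 1e6 * 315 / 1000 bits
= 315000 bits
= 39375 bytes
= 38.4521 KB
BDP = 315000 bits (39375 bytes)


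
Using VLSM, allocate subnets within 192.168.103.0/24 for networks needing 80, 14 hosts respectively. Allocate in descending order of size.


80 hosts -> /25 (126 usable): 192.168.103.0/25
14 hosts -> /28 (14 usable): 192.168.103.128/28
Allocation: 192.168.103.0/25 (80 hosts, 126 usable); 192.168.103.128/28 (14 hosts, 14 usable)


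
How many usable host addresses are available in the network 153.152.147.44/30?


Host bits = 32 - 30 = 2
Total addresses = 2^2 = 4
Usable = total - 2 (network and broadcast)
Usable hosts: 2


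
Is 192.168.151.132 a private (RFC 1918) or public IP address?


RFC 1918 private ranges:
  10.0.0.0/8 (10.0.0.0 - 10.255.255.255)
  172.16.0.0/12 (172.16.0.0 - 172.31.255.255)
  192.168.0.0/16 (192.168.0.0 - 192.168.255.255)
Private (in 192.168.0.0/16)


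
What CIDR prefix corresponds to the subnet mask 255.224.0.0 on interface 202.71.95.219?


Binary: 11111111.11100000.00000000.00000000
Count leading 1s
Prefix: /11


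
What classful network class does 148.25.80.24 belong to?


First octet: 148
Binary: 10010100
10xxxxxx -> Class B (128-191)
Class B, default mask 255.255.0.0 (/16)


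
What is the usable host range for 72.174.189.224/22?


Network: 72.174.188.0
Broadcast: 72.174.191.255
First usable = network + 1
Last usable = broadcast - 1
Range: 72.174.188.1 to 72.174.191.254


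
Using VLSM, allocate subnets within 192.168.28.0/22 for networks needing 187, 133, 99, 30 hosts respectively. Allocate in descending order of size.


187 hosts -> /24 (254 usable): 192.168.28.0/24
133 hosts -> /24 (254 usable): 192.168.29.0/24
99 hosts -> /25 (126 usable): 192.168.30.0/25
30 hosts -> /27 (30 usable): 192.168.30.128/27
Allocation: 192.168.28.0/24 (187 hosts, 254 usable); 192.168.29.0/24 (133 hosts, 254 usable); 192.168.30.0/25 (99 hosts, 126 usable); 192.168.30.128/27 (30 hosts, 30 usable)


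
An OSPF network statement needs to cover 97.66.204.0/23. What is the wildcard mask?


Subnet mask: 255.255.254.0
Wildcard = 255.255.255.255 - subnet mask
255 - 255 = 0
255 - 255 = 0
255 - 254 = 1
255 - 0 = 255
Wildcard: 0.0.1.255


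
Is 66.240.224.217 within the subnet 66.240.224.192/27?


Subnet network: 66.240.224.192
Test IP AND mask: 66.240.224.192
Yes, 66.240.224.217 is in 66.240.224.192/27


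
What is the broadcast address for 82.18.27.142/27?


Network: 82.18.27.128/27
Host bits = 5
Set all host bits to 1:
Broadcast: 82.18.27.159


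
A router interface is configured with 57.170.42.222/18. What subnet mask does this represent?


/18 means 18 network bits, 14 host bits
Binary: 11111111111111111100000000000000
Mask: 255.255.192.0


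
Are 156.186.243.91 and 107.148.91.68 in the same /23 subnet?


Mask: 255.255.254.0
156.186.243.91 AND mask = 156.186.242.0
107.148.91.68 AND mask = 107.148.90.0
No, different subnets (156.186.242.0 vs 107.148.90.0)


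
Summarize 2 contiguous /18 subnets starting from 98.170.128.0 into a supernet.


Original prefix: /18
Number of subnets: 2 = 2^1
New prefix = 18 - 1 = 17
Supernet: 98.170.128.0/17


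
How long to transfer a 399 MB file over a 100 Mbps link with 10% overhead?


Effective throughput = 100 * (1 - 10/100) = 90 Mbps
File size in Mb = 399 * 8 = 3192 Mb
Time = 3192 / 90
Time = 35.4667 seconds


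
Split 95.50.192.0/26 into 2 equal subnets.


New prefix = 26 + 1 = 27
Each subnet has 32 addresses
  95.50.192.0/27
  95.50.192.32/27
Subnets: 95.50.192.0/27, 95.50.192.32/27


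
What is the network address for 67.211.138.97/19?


IP:   01000011.11010011.10001010.01100001
Mask: 11111111.11111111.11100000.00000000
AND operation:
Net:  01000011.11010011.10000000.00000000
Network: 67.211.128.0/19


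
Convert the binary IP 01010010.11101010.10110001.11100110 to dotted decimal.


01010010 = 82
11101010 = 234
10110001 = 177
11100110 = 230
IP: 82.234.177.230


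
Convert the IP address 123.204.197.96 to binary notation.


123 = 01111011
204 = 11001100
197 = 11000101
96 = 01100000
Binary: 01111011.11001100.11000101.01100000


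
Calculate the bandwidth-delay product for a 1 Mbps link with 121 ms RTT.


BDP = bandwidth * RTT
= 1 Mbps * 121 ms
= 1 * 1e6 * 121 / 1000 bits
= 121000 bits
= 15125 bytes
= 14.7705 KB
BDP = 121000 bits (15125 bytes)


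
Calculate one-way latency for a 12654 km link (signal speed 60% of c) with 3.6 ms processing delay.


Speed = 0.6 * 3e5 km/s = 180000 km/s
Propagation delay = 12654 / 180000 = 0.0703 s = 70.3 ms
Processing delay = 3.6 ms
Total one-way latency = 73.9 ms


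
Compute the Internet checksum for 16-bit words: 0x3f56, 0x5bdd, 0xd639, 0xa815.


Sum all words (with carry folding):
+ 0x3f56 = 0x3f56
+ 0x5bdd = 0x9b33
+ 0xd639 = 0x716d
+ 0xa815 = 0x1983
One's complement: ~0x1983
Checksum = 0xe67c


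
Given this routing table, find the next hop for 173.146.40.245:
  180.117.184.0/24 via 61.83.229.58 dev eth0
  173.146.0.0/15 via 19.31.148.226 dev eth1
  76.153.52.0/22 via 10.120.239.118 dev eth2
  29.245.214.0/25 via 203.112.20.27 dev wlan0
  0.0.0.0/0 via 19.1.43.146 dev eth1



Longest prefix match for 173.146.40.245:
  /24 180.117.184.0: no
  /15 173.146.0.0: MATCH
  /22 76.153.52.0: no
  /25 29.245.214.0: no
  /0 0.0.0.0: MATCH
Selected: next-hop 19.31.148.226 via eth1 (matched /15)


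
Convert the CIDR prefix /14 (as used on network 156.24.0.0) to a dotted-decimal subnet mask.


/14 means 14 network bits, 18 host bits
Binary: 11111111111111000000000000000000
Mask: 255.252.0.0


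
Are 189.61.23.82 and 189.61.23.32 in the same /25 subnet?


Mask: 255.255.255.128
189.61.23.82 AND mask = 189.61.23.0
189.61.23.32 AND mask = 189.61.23.0
Yes, same subnet (189.61.23.0)


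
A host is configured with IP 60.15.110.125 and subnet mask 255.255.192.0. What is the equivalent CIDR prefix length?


Binary: 11111111.11111111.11000000.00000000
Count leading 1s
Prefix: /18


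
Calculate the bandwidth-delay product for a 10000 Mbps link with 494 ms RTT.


BDP = bandwidth * RTT
= 10000 Mbps * 494 ms
= 10000 * 1e6 * 494 / 1000 bits
= 4940000000 bits
= 617500000 bytes
= 603027.3438 KB
BDP = 4940000000 bits (617500000 bytes)


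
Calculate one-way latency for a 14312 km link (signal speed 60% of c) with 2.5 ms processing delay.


Speed = 0.6 * 3e5 km/s = 180000 km/s
Propagation delay = 14312 / 180000 = 0.0795 s = 79.5111 ms
Processing delay = 2.5 ms
Total one-way latency = 82.0111 ms


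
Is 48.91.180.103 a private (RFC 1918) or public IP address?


RFC 1918 private ranges:
  10.0.0.0/8 (10.0.0.0 - 10.255.255.255)
  172.16.0.0/12 (172.16.0.0 - 172.31.255.255)
  192.168.0.0/16 (192.168.0.0 - 192.168.255.255)
Public (not in any RFC 1918 range)


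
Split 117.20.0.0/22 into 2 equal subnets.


New prefix = 22 + 1 = 23
Each subnet has 512 addresses
  117.20.0.0/23
  117.20.2.0/23
Subnets: 117.20.0.0/23, 117.20.2.0/23


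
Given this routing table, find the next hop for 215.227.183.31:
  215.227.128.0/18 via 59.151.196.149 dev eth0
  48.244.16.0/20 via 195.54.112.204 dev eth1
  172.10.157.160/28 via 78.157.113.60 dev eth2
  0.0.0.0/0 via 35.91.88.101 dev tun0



Longest prefix match for 215.227.183.31:
  /18 215.227.128.0: MATCH
  /20 48.244.16.0: no
  /28 172.10.157.160: no
  /0 0.0.0.0: MATCH
Selected: next-hop 59.151.196.149 via eth0 (matched /18)


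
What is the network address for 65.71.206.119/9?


IP:   01000001.01000111.11001110.01110111
Mask: 11111111.10000000.00000000.00000000
AND operation:
Net:  01000001.00000000.00000000.00000000
Network: 65.0.0.0/9


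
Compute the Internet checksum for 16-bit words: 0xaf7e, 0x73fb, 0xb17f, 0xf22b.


Sum all words (with carry folding):
+ 0xaf7e = 0xaf7e
+ 0x73fb = 0x237a
+ 0xb17f = 0xd4f9
+ 0xf22b = 0xc725
One's complement: ~0xc725
Checksum = 0x38da


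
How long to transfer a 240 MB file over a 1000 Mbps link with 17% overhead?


Effective throughput = 1000 * (1 - 17/100) = 830 Mbps
File size in Mb = 240 * 8 = 1920 Mb
Time = 1920 / 830
Time = 2.3133 seconds


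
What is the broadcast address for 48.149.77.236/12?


Network: 48.144.0.0/12
Host bits = 20
Set all host bits to 1:
Broadcast: 48.159.255.255


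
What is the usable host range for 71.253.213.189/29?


Network: 71.253.213.184
Broadcast: 71.253.213.191
First usable = network + 1
Last usable = broadcast - 1
Range: 71.253.213.185 to 71.253.213.190


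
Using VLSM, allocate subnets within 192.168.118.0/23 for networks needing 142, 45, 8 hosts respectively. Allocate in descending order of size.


142 hosts -> /24 (254 usable): 192.168.118.0/24
45 hosts -> /26 (62 usable): 192.168.119.0/26
8 hosts -> /28 (14 usable): 192.168.119.64/28
Allocation: 192.168.118.0/24 (142 hosts, 254 usable); 192.168.119.0/26 (45 hosts, 62 usable); 192.168.119.64/28 (8 hosts, 14 usable)


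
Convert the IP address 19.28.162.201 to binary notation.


19 = 00010011
28 = 00011100
162 = 10100010
201 = 11001001
Binary: 00010011.00011100.10100010.11001001


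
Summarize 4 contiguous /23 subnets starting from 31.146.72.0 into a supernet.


Original prefix: /23
Number of subnets: 4 = 2^2
New prefix = 23 - 2 = 21
Supernet: 31.146.72.0/21


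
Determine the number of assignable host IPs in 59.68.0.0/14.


Host bits = 32 - 14 = 18
Total addresses = 2^18 = 262144
Usable = total - 2 (network and broadcast)
Usable hosts: 262142


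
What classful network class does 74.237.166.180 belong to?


First octet: 74
Binary: 01001010
0xxxxxxx -> Class A (1-126)
Class A, default mask 255.0.0.0 (/8)


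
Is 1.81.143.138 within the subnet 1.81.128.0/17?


Subnet network: 1.81.128.0
Test IP AND mask: 1.81.128.0
Yes, 1.81.143.138 is in 1.81.128.0/17


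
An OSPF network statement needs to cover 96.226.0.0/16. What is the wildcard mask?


Subnet mask: 255.255.0.0
Wildcard = 255.255.255.255 - subnet mask
255 - 255 = 0
255 - 255 = 0
255 - 0 = 255
255 - 0 = 255
Wildcard: 0.0.255.255


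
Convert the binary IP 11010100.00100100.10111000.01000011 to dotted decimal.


11010100 = 212
00100100 = 36
10111000 = 184
01000011 = 67
IP: 212.36.184.67


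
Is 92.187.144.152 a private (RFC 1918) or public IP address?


RFC 1918 private ranges:
  10.0.0.0/8 (10.0.0.0 - 10.255.255.255)
  172.16.0.0/12 (172.16.0.0 - 172.31.255.255)
  192.168.0.0/16 (192.168.0.0 - 192.168.255.255)
Public (not in any RFC 1918 range)


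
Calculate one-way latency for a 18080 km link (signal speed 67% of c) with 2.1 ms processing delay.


Speed = 0.67 * 3e5 km/s = 201000 km/s
Propagation delay = 18080 / 201000 = 0.09 s = 89.9502 ms
Processing delay = 2.1 ms
Total one-way latency = 92.0502 ms


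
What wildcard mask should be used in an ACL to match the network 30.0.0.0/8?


Subnet mask: 255.0.0.0
Wildcard = 255.255.255.255 - subnet mask
255 - 255 = 0
255 - 0 = 255
255 - 0 = 255
255 - 0 = 255
Wildcard: 0.255.255.255


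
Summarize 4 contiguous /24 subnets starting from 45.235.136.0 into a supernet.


Original prefix: /24
Number of subnets: 4 = 2^2
New prefix = 24 - 2 = 22
Supernet: 45.235.136.0/22


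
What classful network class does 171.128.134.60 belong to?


First octet: 171
Binary: 10101011
10xxxxxx -> Class B (128-191)
Class B, default mask 255.255.0.0 (/16)


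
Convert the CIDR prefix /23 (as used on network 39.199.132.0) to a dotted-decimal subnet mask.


/23 means 23 network bits, 9 host bits
Binary: 11111111111111111111111000000000
Mask: 255.255.254.0


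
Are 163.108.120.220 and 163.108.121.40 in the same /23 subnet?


Mask: 255.255.254.0
163.108.120.220 AND mask = 163.108.120.0
163.108.121.40 AND mask = 163.108.120.0
Yes, same subnet (163.108.120.0)


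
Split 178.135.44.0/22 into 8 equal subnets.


New prefix = 22 + 3 = 25
Each subnet has 128 addresses
  178.135.44.0/25
  178.135.44.128/25
  178.135.45.0/25
  178.135.45.128/25
  178.135.46.0/25
  178.135.46.128/25
  178.135.47.0/25
  178.135.47.128/25
Subnets: 178.135.44.0/25, 178.135.44.128/25, 178.135.45.0/25, 178.135.45.128/25, 178.135.46.0/25, 178.135.46.128/25, 178.135.47.0/25, 178.135.47.128/25


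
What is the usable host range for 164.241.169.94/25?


Network: 164.241.169.0
Broadcast: 164.241.169.127
First usable = network + 1
Last usable = broadcast - 1
Range: 164.241.169.1 to 164.241.169.126


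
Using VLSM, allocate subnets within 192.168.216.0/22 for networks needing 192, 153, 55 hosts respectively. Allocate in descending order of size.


192 hosts -> /24 (254 usable): 192.168.216.0/24
153 hosts -> /24 (254 usable): 192.168.217.0/24
55 hosts -> /26 (62 usable): 192.168.218.0/26
Allocation: 192.168.216.0/24 (192 hosts, 254 usable); 192.168.217.0/24 (153 hosts, 254 usable); 192.168.218.0/26 (55 hosts, 62 usable)


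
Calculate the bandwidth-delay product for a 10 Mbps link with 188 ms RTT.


BDP = bandwidth * RTT
= 10 Mbps * 188 ms
= 10 * 1e6 * 188 / 1000 bits
= 1880000 bits
= 235000 bytes
= 229.4922 KB
BDP = 1880000 bits (235000 bytes)


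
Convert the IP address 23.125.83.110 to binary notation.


23 = 00010111
125 = 01111101
83 = 01010011
110 = 01101110
Binary: 00010111.01111101.01010011.01101110


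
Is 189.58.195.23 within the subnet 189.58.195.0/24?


Subnet network: 189.58.195.0
Test IP AND mask: 189.58.195.0
Yes, 189.58.195.23 is in 189.58.195.0/24


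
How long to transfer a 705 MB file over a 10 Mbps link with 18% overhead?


Effective throughput = 10 * (1 - 18/100) = 8.2 Mbps
File size in Mb = 705 * 8 = 5640 Mb
Time = 5640 / 8.2
Time = 687.8049 seconds


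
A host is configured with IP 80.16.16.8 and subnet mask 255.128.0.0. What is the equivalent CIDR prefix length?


Binary: 11111111.10000000.00000000.00000000
Count leading 1s
Prefix: /9


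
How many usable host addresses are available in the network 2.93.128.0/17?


Host bits = 32 - 17 = 15
Total addresses = 2^15 = 32768
Usable = total - 2 (network and broadcast)
Usable hosts: 32766


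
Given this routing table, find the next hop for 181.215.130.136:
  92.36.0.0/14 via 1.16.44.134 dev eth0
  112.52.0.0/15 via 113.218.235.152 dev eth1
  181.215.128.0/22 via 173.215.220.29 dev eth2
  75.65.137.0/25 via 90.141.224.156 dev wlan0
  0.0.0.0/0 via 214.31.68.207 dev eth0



Longest prefix match for 181.215.130.136:
  /14 92.36.0.0: no
  /15 112.52.0.0: no
  /22 181.215.128.0: MATCH
  /25 75.65.137.0: no
  /0 0.0.0.0: MATCH
Selected: next-hop 173.215.220.29 via eth2 (matched /22)


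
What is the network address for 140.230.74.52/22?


IP:   10001100.11100110.01001010.00110100
Mask: 11111111.11111111.11111100.00000000
AND operation:
Net:  10001100.11100110.01001000.00000000
Network: 140.230.72.0/22


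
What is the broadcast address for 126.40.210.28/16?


Network: 126.40.0.0/16
Host bits = 16
Set all host bits to 1:
Broadcast: 126.40.255.255


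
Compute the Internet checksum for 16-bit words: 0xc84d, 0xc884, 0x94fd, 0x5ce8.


Sum all words (with carry folding):
+ 0xc84d = 0xc84d
+ 0xc884 = 0x90d2
+ 0x94fd = 0x25d0
+ 0x5ce8 = 0x82b8
One's complement: ~0x82b8
Checksum = 0x7d47


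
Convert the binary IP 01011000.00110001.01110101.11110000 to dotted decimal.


01011000 = 88
00110001 = 49
01110101 = 117
11110000 = 240
IP: 88.49.117.240


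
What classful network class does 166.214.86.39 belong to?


First octet: 166
Binary: 10100110
10xxxxxx -> Class B (128-191)
Class B, default mask 255.255.0.0 (/16)


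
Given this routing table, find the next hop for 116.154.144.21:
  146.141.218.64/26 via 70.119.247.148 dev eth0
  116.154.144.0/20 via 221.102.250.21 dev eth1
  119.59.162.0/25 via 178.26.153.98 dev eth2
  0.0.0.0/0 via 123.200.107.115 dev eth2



Longest prefix match for 116.154.144.21:
  /26 146.141.218.64: no
  /20 116.154.144.0: MATCH
  /25 119.59.162.0: no
  /0 0.0.0.0: MATCH
Selected: next-hop 221.102.250.21 via eth1 (matched /20)


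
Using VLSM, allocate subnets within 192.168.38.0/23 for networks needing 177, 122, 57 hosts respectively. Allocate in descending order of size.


177 hosts -> /24 (254 usable): 192.168.38.0/24
122 hosts -> /25 (126 usable): 192.168.39.0/25
57 hosts -> /26 (62 usable): 192.168.39.128/26
Allocation: 192.168.38.0/24 (177 hosts, 254 usable); 192.168.39.0/25 (122 hosts, 126 usable); 192.168.39.128/26 (57 hosts, 62 usable)


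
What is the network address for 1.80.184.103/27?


IP:   00000001.01010000.10111000.01100111
Mask: 11111111.11111111.11111111.11100000
AND operation:
Net:  00000001.01010000.10111000.01100000
Network: 1.80.184.96/27


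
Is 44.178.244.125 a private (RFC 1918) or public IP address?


RFC 1918 private ranges:
  10.0.0.0/8 (10.0.0.0 - 10.255.255.255)
  172.16.0.0/12 (172.16.0.0 - 172.31.255.255)
  192.168.0.0/16 (192.168.0.0 - 192.168.255.255)
Public (not in any RFC 1918 range)


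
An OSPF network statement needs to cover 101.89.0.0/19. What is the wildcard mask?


Subnet mask: 255.255.224.0
Wildcard = 255.255.255.255 - subnet mask
255 - 255 = 0
255 - 255 = 0
255 - 224 = 31
255 - 0 = 255
Wildcard: 0.0.31.255


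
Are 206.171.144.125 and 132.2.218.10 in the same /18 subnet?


Mask: 255.255.192.0
206.171.144.125 AND mask = 206.171.128.0
132.2.218.10 AND mask = 132.2.192.0
No, different subnets (206.171.128.0 vs 132.2.192.0)


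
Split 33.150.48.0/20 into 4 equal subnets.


New prefix = 20 + 2 = 22
Each subnet has 1024 addresses
  33.150.48.0/22
  33.150.52.0/22
  33.150.56.0/22
  33.150.60.0/22
Subnets: 33.150.48.0/22, 33.150.52.0/22, 33.150.56.0/22, 33.150.60.0/22


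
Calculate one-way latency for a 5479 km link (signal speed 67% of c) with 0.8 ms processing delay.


Speed = 0.67 * 3e5 km/s = 201000 km/s
Propagation delay = 5479 / 201000 = 0.0273 s = 27.2587 ms
Processing delay = 0.8 ms
Total one-way latency = 28.0587 ms


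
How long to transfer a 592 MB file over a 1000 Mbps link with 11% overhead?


Effective throughput = 1000 * (1 - 11/100) = 890 Mbps
File size in Mb = 592 * 8 = 4736 Mb
Time = 4736 / 890
Time = 5.3213 seconds


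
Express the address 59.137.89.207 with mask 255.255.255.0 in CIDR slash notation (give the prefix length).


Binary: 11111111.11111111.11111111.00000000
Count leading 1s
Prefix: /24


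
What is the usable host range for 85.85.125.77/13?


Network: 85.80.0.0
Broadcast: 85.87.255.255
First usable = network + 1
Last usable = broadcast - 1
Range: 85.80.0.1 to 85.87.255.254


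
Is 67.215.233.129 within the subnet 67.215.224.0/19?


Subnet network: 67.215.224.0
Test IP AND mask: 67.215.224.0
Yes, 67.215.233.129 is in 67.215.224.0/19


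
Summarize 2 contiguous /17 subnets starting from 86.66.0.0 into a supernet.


Original prefix: /17
Number of subnets: 2 = 2^1
New prefix = 17 - 1 = 16
Supernet: 86.66.0.0/16


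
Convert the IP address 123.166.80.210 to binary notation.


123 = 01111011
166 = 10100110
80 = 01010000
210 = 11010010
Binary: 01111011.10100110.01010000.11010010
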